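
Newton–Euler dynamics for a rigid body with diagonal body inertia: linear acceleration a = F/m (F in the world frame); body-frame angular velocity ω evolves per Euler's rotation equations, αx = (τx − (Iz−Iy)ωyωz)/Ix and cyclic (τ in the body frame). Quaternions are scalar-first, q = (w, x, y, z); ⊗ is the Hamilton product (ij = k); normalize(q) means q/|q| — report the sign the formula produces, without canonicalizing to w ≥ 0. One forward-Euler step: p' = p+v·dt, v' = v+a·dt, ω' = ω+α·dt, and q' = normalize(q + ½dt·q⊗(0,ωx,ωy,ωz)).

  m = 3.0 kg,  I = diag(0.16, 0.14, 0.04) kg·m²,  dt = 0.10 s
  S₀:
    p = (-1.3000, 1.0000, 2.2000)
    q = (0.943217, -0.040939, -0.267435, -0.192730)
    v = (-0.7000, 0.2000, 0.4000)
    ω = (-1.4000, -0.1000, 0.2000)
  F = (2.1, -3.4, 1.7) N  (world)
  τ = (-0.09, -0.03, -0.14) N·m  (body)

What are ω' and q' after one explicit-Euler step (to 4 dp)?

precession coupling ω×(Iω) = (0.0020, -0.0336, -0.0028)
(τ − ω×Iω)/I = (-0.5750, 0.0257, -3.4300)
ω' = ω + α·dt = (-1.4575, -0.0974, -0.1430)
Hamilton product q⊗(0,ω) = (-0.0455121, -1.3932638, 0.1836881, -0.1816717)
updated quaternion q' = (0.9386, -0.1103, -0.2576, -0.2013)

ω' = (-1.4575, -0.0974, -0.1430)
q' = (0.9386, -0.1103, -0.2576, -0.2013)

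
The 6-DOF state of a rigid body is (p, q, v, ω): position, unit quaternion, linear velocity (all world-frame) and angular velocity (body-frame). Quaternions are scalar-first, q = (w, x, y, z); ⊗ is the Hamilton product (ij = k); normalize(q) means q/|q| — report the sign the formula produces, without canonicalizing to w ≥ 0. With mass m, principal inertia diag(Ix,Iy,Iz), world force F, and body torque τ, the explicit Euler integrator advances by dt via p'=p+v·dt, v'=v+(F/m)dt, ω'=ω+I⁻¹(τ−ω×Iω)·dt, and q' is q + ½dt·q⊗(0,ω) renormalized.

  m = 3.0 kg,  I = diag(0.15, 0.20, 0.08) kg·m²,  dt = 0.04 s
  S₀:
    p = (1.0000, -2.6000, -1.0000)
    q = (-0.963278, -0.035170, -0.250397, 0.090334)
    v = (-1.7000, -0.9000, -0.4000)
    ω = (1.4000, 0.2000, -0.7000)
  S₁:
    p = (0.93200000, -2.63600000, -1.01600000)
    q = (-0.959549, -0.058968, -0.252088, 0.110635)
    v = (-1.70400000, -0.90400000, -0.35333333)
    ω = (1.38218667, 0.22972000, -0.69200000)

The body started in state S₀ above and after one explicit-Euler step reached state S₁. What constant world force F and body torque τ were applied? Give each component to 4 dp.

v₁ − v₀ = (-0.00400000, -0.00400000, 0.04666667)
F = m·Δv/dt = (-0.3000, -0.3000, 3.5000)
ω₁ − ω₀ = (-0.01781333, 0.02972000, 0.00800000)
ω₀×(Iω₀) = (0.0168, -0.0686, 0.0140)
τ = I·(Δω/dt) + ω₀×(Iω₀) = (-0.0500, 0.0800, 0.0300)

F = (-0.3000, -0.3000, 3.5000)
τ = (-0.0500, 0.0800, 0.0300)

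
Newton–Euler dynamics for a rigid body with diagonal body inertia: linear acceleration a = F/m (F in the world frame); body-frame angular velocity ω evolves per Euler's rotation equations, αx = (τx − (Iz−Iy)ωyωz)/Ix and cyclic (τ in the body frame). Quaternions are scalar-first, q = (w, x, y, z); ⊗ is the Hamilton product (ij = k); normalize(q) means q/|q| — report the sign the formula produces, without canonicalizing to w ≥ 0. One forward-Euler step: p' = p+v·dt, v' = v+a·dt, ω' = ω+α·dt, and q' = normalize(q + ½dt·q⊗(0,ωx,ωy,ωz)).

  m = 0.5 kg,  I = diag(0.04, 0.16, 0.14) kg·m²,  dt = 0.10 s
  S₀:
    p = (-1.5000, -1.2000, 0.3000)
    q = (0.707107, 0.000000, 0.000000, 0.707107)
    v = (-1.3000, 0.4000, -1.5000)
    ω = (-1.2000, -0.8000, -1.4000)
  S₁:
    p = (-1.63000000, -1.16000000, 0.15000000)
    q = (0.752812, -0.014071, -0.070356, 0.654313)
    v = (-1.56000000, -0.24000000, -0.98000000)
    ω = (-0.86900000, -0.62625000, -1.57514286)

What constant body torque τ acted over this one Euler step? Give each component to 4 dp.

τ = (0.1100, 0.1100, -0.1300)

Δω = ω₁−ω₀ = (0.33100000, 0.17375000, -0.17514286)
applied torque τ = (0.1100, 0.1100, -0.1300)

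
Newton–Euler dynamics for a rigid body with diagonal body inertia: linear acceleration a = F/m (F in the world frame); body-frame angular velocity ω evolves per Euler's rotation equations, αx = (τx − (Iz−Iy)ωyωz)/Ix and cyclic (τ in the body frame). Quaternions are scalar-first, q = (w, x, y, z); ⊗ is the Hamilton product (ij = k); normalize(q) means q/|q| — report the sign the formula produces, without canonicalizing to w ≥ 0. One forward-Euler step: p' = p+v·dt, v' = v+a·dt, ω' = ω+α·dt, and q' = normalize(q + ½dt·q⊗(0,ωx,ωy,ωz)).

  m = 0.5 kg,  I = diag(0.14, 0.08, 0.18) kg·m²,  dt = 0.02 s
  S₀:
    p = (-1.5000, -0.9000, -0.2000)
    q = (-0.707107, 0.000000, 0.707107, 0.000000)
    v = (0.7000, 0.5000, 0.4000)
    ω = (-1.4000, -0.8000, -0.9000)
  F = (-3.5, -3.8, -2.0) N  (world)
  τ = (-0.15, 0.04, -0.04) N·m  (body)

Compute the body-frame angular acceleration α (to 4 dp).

α = (-1.5857, 1.1300, 0.1511)

gyro term ω×Iω = (0.0720, -0.0504, -0.0672)
α = I⁻¹(τ − ω×Iω) = (-1.5857, 1.1300, 0.1511)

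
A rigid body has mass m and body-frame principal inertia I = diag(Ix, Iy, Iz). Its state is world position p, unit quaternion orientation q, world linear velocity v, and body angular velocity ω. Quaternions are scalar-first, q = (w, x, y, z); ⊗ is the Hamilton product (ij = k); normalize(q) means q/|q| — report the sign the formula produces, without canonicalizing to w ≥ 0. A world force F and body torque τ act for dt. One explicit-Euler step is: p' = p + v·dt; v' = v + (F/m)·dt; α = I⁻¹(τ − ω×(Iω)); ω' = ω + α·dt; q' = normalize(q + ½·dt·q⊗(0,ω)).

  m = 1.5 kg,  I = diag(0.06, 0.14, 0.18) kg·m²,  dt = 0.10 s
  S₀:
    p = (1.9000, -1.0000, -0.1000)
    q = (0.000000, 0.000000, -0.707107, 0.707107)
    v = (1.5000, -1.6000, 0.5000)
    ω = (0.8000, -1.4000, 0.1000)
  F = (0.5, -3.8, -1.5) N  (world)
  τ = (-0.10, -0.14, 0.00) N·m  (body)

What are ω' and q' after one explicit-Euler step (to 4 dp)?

ω' = (0.6427, -1.4931, 0.1498)
q' = (-0.0529, 0.0458, -0.6766, 0.7330)

ω×(Iω) gyroscopic = (-0.0056, -0.0096, -0.0896)
(τ − ω×Iω)/I = (-1.5733, -0.9314, 0.4978)
ω + α·dt = (0.6427, -1.4931, 0.1498)
Hamilton product q⊗(0,ω) = (-1.0606605, 0.9192391, 0.5656856, 0.5656856)
q + ½dt·q⊗(0,ω), renormalized = (-0.0529, 0.0458, -0.6766, 0.7330)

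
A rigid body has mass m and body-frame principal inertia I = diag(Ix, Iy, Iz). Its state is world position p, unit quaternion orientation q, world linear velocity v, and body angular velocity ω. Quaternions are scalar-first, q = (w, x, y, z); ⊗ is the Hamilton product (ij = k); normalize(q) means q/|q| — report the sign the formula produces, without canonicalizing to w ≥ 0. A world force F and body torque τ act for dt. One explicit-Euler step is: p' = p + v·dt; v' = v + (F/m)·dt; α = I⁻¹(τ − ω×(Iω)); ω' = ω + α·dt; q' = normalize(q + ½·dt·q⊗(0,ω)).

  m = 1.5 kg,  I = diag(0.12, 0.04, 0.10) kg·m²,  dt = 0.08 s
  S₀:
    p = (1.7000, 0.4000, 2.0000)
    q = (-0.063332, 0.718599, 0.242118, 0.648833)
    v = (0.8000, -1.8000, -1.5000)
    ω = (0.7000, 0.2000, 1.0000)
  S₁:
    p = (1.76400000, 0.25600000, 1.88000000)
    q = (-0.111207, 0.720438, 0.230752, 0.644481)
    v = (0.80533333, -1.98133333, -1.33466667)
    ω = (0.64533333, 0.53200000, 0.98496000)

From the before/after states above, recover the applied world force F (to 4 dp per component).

F = (0.1000, -3.4000, 3.1000)

velocity change Δv = (0.00533333, -0.18133333, 0.16533333)
applied force F = (0.1000, -3.4000, 3.1000)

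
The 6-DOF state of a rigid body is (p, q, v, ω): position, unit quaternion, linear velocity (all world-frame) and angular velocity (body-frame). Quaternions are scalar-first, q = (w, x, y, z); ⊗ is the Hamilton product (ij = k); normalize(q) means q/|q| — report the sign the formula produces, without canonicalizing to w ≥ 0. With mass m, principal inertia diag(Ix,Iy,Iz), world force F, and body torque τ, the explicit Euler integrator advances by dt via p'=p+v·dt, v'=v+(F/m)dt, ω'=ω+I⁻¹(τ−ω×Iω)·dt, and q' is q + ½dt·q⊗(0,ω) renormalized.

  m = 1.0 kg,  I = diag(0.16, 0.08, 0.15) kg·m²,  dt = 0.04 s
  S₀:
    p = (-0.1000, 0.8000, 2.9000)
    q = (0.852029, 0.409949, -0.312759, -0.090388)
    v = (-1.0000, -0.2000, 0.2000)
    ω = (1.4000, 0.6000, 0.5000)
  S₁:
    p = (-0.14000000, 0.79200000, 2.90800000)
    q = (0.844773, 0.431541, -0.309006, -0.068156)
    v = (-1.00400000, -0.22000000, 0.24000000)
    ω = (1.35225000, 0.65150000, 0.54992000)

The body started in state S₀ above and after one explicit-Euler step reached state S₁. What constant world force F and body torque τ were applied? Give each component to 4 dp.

Δω = ω₁−ω₀ = (-0.04775000, 0.05150000, 0.04992000)
applied torque τ = (-0.1700, 0.1100, 0.1200)
Δv = v₁−v₀ = (-0.00400000, -0.02000000, 0.04000000)
applied force F = (-0.1000, -0.5000, 1.0000)

F = (-0.1000, -0.5000, 1.0000)
τ = (-0.1700, 0.1100, 0.1200)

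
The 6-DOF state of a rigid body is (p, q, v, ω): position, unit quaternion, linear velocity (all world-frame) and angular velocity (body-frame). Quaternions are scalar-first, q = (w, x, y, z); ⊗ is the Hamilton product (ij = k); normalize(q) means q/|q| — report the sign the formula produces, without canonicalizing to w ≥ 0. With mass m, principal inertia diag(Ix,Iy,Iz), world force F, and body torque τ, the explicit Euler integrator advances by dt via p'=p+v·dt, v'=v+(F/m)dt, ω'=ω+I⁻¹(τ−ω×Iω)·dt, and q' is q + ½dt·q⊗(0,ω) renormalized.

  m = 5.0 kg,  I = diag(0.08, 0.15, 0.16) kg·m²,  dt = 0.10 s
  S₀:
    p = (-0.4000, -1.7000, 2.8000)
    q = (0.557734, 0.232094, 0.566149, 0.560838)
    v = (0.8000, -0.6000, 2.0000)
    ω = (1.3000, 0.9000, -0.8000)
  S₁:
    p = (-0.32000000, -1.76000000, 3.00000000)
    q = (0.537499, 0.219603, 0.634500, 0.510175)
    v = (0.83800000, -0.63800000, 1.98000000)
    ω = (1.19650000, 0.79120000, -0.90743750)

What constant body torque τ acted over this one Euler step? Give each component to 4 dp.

τ = (-0.0900, -0.0800, -0.0900)

ω₁ − ω₀ = (-0.10350000, -0.10880000, -0.10743750)
ω₀×(Iω₀) = (-0.0072, 0.0832, 0.0819)
applied torque τ = (-0.0900, -0.0800, -0.0900)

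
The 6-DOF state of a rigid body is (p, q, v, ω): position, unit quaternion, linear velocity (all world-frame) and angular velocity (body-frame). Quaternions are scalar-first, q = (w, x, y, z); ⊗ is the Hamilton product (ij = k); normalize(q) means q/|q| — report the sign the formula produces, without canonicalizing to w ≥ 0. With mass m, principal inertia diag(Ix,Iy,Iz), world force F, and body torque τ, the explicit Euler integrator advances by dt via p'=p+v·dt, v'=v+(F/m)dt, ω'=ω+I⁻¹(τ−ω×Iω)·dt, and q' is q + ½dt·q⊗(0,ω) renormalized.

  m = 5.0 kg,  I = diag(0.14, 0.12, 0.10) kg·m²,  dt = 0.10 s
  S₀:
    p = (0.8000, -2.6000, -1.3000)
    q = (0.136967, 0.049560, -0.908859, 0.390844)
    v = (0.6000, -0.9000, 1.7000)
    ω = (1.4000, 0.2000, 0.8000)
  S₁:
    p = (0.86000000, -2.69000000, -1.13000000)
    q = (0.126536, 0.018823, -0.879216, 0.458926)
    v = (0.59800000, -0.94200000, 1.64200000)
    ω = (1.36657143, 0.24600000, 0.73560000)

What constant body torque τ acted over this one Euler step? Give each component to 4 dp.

τ = (-0.0500, 0.1000, -0.0700)

ω₁ − ω₀ = (-0.03342857, 0.04600000, -0.06440000)
ω₀×(Iω₀) = (-0.0032, 0.0448, -0.0056)
applied torque τ = (-0.0500, 0.1000, -0.0700)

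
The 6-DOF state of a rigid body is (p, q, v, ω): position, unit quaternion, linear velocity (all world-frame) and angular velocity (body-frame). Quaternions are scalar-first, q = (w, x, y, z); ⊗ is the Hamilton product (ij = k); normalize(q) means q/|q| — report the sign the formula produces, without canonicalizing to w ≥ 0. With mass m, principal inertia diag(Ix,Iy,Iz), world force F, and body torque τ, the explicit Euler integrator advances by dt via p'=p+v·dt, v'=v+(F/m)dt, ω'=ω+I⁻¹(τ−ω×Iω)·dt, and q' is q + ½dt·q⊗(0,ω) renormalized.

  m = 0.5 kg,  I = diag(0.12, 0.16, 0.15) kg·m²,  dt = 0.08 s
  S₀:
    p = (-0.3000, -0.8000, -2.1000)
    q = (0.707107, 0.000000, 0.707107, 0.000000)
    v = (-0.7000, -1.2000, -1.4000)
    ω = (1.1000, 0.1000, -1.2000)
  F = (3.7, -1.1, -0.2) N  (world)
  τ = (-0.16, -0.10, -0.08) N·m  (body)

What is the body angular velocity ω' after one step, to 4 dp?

α = I⁻¹(τ − ω×Iω) = (-1.3433, -0.8725, -0.5627)
new body rate ω' = (0.9925, 0.0302, -1.2450)

ω' = (0.9925, 0.0302, -1.2450)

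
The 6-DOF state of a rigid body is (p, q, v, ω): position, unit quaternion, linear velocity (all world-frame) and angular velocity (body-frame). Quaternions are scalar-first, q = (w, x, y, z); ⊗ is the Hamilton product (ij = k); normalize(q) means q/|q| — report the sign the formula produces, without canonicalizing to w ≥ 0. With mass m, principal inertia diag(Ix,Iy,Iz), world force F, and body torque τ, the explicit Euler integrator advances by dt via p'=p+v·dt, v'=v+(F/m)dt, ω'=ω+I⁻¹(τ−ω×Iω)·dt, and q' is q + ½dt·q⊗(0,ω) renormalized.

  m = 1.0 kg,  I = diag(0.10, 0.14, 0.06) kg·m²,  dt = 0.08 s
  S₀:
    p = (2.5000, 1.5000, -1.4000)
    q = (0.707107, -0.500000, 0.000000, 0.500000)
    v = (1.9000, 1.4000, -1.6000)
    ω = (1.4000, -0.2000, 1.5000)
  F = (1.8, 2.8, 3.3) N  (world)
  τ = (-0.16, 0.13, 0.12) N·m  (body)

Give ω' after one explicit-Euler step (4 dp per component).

α = I⁻¹(τ − ω×Iω) = (-1.8400, 0.3286, 2.1867)
ω' = ω + α·dt = (1.2528, -0.1737, 1.6749)

ω' = (1.2528, -0.1737, 1.6749)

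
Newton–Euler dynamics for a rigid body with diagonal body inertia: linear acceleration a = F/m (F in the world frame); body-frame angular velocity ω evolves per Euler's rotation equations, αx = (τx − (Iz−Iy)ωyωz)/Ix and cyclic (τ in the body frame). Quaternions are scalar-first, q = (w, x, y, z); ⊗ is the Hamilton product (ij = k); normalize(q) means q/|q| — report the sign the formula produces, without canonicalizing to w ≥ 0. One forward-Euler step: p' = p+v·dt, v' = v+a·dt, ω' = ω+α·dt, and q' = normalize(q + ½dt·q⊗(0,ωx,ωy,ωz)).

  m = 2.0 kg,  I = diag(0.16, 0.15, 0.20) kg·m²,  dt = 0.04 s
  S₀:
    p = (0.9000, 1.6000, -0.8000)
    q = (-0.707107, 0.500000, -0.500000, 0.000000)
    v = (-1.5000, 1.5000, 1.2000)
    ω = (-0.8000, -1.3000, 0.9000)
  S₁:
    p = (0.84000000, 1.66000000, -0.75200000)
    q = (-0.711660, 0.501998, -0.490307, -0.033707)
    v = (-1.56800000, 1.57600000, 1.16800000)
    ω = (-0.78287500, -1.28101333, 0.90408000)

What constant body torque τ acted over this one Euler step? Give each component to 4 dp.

ω₁ − ω₀ = (0.01712500, 0.01898667, 0.00408000)
ω₀×(Iω₀) = (-0.0585, 0.0288, -0.0104)
I·α + gyro = (0.0100, 0.1000, 0.0100)

τ = (0.0100, 0.1000, 0.0100)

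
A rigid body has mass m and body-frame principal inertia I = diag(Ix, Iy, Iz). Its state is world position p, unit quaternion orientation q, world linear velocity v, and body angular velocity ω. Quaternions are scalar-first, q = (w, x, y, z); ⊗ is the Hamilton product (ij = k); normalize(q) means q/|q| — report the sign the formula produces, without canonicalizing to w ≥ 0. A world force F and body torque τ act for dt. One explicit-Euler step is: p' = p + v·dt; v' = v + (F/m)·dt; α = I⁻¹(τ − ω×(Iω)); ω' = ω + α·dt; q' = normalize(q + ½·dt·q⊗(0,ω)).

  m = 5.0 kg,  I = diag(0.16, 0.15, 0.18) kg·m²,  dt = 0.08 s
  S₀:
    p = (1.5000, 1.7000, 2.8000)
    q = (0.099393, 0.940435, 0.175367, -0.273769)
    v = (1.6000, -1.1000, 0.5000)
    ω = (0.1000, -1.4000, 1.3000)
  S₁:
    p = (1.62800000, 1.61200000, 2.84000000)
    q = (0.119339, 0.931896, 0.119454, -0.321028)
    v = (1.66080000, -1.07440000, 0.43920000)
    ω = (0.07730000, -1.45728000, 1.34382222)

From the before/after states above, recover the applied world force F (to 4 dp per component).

F = (3.8000, 1.6000, -3.8000)

v₁ − v₀ = (0.06080000, 0.02560000, -0.06080000)
applied force F = (3.8000, 1.6000, -3.8000)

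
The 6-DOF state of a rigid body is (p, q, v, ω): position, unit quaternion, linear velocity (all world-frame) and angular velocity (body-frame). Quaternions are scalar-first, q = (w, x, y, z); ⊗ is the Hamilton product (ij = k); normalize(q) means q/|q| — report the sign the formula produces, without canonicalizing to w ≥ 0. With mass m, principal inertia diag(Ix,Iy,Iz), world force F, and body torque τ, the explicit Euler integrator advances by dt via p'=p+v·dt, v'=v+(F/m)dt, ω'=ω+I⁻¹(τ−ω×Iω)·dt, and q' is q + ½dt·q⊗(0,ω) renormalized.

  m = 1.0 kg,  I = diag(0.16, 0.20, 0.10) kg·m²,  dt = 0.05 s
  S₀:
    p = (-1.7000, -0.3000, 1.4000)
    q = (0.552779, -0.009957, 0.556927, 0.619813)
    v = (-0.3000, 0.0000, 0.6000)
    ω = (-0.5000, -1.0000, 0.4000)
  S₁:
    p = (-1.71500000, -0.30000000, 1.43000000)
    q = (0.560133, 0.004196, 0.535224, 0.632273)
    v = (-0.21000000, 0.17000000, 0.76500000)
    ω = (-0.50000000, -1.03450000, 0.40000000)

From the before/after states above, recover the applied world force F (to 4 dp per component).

F = (1.8000, 3.4000, 3.3000)

Δv = v₁−v₀ = (0.09000000, 0.17000000, 0.16500000)
applied force F = (1.8000, 3.4000, 3.3000)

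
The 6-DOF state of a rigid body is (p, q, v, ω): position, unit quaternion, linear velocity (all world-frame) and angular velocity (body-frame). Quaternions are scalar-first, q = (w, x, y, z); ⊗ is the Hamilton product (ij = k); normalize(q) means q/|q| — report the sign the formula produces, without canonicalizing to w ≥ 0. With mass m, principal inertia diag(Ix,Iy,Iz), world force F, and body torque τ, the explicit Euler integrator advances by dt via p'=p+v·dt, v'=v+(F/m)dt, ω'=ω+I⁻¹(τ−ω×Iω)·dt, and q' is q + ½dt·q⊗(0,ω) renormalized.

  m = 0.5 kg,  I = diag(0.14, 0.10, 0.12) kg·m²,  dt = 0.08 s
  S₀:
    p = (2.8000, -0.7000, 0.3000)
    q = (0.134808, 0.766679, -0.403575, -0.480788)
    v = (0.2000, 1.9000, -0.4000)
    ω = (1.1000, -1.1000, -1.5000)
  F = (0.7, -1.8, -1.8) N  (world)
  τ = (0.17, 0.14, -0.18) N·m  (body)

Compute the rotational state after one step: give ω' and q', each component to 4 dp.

precession coupling ω×(Iω) = (0.0330, -0.0330, 0.0484)
α = I⁻¹(τ − ω×Iω) = (0.9786, 1.7300, -1.9033)
ω' = ω + α·dt = (1.1783, -0.9616, -1.6523)
2q̇ = q⊗(0,ω) = (-2.0084614, 0.2247845, 0.4728629, -0.6016264)
q + ½dt·q⊗(0,ω), renormalized = (0.0543, 0.7728, -0.3832, -0.5030)

ω' = (1.1783, -0.9616, -1.6523)
q' = (0.0543, 0.7728, -0.3832, -0.5030)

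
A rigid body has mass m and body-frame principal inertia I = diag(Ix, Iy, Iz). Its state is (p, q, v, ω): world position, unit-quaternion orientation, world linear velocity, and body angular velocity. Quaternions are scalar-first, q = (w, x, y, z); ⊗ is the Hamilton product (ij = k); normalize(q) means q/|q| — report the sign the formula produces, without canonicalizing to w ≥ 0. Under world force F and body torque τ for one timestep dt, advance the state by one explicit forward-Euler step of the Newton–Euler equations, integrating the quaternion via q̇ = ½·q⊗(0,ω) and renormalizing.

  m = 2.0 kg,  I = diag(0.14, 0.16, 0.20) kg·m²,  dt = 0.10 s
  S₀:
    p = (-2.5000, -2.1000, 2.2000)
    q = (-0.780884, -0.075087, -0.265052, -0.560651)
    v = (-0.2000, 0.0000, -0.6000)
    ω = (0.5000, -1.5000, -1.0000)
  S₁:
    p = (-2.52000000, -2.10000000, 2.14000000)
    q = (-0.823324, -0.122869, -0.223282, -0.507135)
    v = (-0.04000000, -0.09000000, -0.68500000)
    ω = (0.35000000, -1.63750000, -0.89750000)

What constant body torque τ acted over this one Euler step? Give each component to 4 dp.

τ = (-0.1500, -0.1900, 0.1900)

ω₁ − ω₀ = (-0.15000000, -0.13750000, 0.10250000)
ω₀×(Iω₀) = (0.0600, 0.0300, -0.0150)
applied torque τ = (-0.1500, -0.1900, 0.1900)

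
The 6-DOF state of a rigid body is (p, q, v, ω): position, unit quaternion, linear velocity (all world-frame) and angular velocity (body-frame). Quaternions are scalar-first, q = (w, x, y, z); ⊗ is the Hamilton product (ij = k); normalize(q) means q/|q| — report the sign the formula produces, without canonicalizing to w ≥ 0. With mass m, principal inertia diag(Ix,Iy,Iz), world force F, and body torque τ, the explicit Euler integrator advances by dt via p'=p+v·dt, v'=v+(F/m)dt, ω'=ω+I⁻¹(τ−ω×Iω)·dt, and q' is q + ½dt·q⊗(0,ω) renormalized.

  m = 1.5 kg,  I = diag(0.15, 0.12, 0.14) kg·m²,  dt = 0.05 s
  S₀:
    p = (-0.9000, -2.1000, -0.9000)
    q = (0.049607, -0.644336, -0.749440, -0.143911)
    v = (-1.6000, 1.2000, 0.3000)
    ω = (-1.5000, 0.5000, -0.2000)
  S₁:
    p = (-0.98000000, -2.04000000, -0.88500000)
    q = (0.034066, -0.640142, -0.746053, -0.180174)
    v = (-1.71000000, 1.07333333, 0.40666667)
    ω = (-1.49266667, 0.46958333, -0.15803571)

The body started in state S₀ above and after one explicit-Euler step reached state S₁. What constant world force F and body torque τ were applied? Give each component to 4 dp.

F = (-3.3000, -3.8000, 3.2000)
τ = (0.0200, -0.0700, 0.1400)

ω₁ − ω₀ = (0.00733333, -0.03041667, 0.04196429)
ω₀×(Iω₀) = (-0.0020, 0.0030, 0.0225)
I·α + gyro = (0.0200, -0.0700, 0.1400)
Δv = v₁−v₀ = (-0.11000000, -0.12666667, 0.10666667)
applied force F = (-3.3000, -3.8000, 3.2000)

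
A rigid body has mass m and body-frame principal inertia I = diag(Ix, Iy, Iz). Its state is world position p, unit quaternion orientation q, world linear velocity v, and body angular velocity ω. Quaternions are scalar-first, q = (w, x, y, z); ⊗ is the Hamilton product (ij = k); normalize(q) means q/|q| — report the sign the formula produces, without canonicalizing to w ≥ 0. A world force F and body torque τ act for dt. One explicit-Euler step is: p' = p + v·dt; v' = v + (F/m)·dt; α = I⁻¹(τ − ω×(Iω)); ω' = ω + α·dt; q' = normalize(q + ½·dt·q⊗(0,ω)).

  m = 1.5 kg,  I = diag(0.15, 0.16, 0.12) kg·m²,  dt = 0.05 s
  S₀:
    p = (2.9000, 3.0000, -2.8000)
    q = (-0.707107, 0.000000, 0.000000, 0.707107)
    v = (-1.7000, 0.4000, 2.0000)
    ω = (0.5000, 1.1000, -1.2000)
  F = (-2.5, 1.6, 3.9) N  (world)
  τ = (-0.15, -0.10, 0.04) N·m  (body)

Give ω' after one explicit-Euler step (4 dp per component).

ω' = (0.4324, 1.0744, -1.1856)

angular accel α = (-1.3520, -0.5125, 0.2875)
ω' = ω + α·dt = (0.4324, 1.0744, -1.1856)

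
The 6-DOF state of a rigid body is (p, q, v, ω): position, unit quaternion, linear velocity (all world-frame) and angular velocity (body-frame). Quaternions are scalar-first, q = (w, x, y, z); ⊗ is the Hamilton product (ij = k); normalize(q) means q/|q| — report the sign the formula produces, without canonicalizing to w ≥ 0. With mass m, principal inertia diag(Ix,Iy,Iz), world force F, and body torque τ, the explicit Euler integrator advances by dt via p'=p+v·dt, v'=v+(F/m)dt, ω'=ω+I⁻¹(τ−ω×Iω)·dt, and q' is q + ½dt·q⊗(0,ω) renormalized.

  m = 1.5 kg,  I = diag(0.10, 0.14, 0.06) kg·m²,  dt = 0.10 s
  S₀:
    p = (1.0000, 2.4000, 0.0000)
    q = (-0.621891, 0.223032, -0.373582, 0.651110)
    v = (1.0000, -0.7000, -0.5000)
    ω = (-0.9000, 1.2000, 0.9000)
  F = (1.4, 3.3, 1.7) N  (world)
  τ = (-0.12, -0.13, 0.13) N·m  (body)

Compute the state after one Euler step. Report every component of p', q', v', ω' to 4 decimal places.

p' = (1.1000, 2.3300, -0.0500)
q' = (-0.6164, 0.1944, -0.4485, 0.6173)
v' = (1.0933, -0.4800, -0.3867)
ω' = (-0.9336, 1.1303, 1.1887)

a = F/m = (0.9333, 2.2000, 1.1333)
new position p' = (1.1000, 2.3300, -0.0500)
new velocity v' = (1.0933, -0.4800, -0.3867)
(τ − ω×Iω)/I = (-0.3360, -0.6971, 2.8867)
new body rate ω' = (-0.9336, 1.1303, 1.1887)
2q̇ = q⊗(0,ω) = (0.0630282, -0.5578539, -1.5329970, -0.6282873)
q' = normalize(q + ½dt·q⊗(0,ω)) = (-0.6164, 0.1944, -0.4485, 0.6173)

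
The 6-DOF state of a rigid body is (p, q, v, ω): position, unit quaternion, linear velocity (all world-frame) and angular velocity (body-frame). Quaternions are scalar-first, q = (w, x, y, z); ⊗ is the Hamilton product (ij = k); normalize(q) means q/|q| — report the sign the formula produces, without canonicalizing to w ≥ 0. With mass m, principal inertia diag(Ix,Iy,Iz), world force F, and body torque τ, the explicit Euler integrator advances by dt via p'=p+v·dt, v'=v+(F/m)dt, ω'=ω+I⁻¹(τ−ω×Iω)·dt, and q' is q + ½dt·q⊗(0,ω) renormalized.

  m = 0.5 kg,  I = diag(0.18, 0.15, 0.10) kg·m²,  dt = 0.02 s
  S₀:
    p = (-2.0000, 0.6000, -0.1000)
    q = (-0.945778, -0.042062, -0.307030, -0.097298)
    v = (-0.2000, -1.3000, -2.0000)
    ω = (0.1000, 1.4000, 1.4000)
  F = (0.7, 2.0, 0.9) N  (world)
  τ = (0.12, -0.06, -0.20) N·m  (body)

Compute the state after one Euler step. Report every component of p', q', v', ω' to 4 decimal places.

p' = (-2.0040, 0.5740, -0.1400)
q' = (-0.9399, -0.0459, -0.3197, -0.1108)
v' = (-0.1720, -1.2200, -1.9640)
ω' = (0.1242, 1.3905, 1.3608)

a = F/m = (1.4000, 4.0000, 1.8000)
p' = p + v·dt = (-2.0040, 0.5740, -0.1400)
v + (F/m)dt = (-0.1720, -1.2200, -1.9640)
ω×(Iω) gyroscopic = (-0.0980, 0.0112, -0.0042)
(τ − ω×Iω)/I = (1.2111, -0.4747, -1.9580)
ω' = ω + α·dt = (0.1242, 1.3905, 1.3608)
q⊗(0,ω) = (0.5702654, -0.3882026, -1.2749322, -1.3522730)
q + ½dt·q⊗(0,ω), renormalized = (-0.9399, -0.0459, -0.3197, -0.1108)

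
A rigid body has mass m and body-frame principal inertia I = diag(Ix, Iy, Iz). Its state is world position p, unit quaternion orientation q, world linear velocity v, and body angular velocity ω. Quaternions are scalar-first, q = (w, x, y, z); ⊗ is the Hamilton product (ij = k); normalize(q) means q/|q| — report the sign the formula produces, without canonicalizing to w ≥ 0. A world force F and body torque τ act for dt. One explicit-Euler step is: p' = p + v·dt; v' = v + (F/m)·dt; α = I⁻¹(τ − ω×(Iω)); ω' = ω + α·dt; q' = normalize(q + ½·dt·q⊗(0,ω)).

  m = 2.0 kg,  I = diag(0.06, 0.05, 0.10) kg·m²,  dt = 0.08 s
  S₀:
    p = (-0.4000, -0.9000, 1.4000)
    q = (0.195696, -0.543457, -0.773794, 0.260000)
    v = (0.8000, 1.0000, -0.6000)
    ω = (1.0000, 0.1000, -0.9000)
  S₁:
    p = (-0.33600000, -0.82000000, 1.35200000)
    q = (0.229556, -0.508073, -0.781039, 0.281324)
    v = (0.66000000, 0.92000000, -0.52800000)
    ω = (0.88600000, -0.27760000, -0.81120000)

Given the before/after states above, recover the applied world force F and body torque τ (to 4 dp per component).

F = (-3.5000, -2.0000, 1.8000)
τ = (-0.0900, -0.2000, 0.1100)

velocity change Δv = (-0.14000000, -0.08000000, 0.07200000)
F = m·Δv/dt = (-3.5000, -2.0000, 1.8000)
Δω = ω₁−ω₀ = (-0.11400000, -0.37760000, 0.08880000)
ω₀×(Iω₀) = (-0.0045, 0.0360, -0.0010)
τ = I·(Δω/dt) + ω₀×(Iω₀) = (-0.0900, -0.2000, 0.1100)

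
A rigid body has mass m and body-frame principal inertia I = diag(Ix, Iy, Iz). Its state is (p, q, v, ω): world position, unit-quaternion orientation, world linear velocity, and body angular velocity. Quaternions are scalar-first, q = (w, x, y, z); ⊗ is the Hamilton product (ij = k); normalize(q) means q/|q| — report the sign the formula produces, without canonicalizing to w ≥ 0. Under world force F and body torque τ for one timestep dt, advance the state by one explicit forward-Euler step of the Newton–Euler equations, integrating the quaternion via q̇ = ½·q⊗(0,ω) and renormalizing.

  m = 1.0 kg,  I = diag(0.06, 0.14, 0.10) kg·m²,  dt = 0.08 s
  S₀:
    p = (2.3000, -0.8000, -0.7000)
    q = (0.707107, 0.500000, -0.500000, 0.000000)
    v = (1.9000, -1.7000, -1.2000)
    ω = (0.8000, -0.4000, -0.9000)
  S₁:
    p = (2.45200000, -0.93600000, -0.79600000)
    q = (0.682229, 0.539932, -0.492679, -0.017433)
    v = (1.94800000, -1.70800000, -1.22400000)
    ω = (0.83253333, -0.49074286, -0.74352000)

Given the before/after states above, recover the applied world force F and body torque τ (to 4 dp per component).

v₁ − v₀ = (0.04800000, -0.00800000, -0.02400000)
m·(v₁−v₀)/dt = (0.6000, -0.1000, -0.3000)
Δω = ω₁−ω₀ = (0.03253333, -0.09074286, 0.15648000)
gyro term ω₀×Iω₀ = (-0.0144, 0.0288, -0.0256)
τ = I·(Δω/dt) + ω₀×(Iω₀) = (0.0100, -0.1300, 0.1700)

F = (0.6000, -0.1000, -0.3000)
τ = (0.0100, -0.1300, 0.1700)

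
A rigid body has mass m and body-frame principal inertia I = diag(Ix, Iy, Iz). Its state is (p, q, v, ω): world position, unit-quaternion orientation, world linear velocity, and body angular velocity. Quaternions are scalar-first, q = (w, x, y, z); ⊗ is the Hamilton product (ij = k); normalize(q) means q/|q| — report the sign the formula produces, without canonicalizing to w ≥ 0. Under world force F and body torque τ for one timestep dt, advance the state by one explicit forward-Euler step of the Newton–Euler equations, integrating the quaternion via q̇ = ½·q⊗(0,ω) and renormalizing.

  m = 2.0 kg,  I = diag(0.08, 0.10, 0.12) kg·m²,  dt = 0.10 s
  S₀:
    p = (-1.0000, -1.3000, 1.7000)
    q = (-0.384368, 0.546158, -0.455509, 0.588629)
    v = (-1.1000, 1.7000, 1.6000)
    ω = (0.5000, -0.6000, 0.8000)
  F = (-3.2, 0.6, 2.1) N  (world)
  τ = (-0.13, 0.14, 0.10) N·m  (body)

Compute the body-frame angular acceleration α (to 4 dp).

α = (-1.5050, 1.5600, 0.8833)

precession coupling ω×(Iω) = (-0.0096, -0.0160, -0.0060)
angular accel α = (-1.5050, 1.5600, 0.8833)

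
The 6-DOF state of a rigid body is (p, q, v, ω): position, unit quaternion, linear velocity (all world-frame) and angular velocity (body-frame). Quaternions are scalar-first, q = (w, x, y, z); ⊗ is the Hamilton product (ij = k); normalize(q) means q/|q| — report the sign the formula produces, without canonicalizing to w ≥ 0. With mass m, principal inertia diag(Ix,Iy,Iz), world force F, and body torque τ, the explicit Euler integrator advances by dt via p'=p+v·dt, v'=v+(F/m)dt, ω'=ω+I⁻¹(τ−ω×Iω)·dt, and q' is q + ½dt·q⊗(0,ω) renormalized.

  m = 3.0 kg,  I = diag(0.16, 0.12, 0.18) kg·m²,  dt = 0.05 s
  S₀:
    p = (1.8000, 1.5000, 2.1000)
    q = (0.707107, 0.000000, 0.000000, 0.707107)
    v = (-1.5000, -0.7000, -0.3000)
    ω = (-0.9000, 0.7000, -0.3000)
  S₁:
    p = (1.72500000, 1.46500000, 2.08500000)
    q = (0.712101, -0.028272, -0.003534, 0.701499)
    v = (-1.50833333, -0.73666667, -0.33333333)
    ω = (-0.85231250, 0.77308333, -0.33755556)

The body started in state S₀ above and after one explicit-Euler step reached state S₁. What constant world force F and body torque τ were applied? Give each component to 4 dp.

ω₁ − ω₀ = (0.04768750, 0.07308333, -0.03755556)
ω₀×(Iω₀) = (-0.0126, -0.0054, 0.0252)
applied torque τ = (0.1400, 0.1700, -0.1100)
Δv = v₁−v₀ = (-0.00833333, -0.03666667, -0.03333333)
F = m·Δv/dt = (-0.5000, -2.2000, -2.0000)

F = (-0.5000, -2.2000, -2.0000)
τ = (0.1400, 0.1700, -0.1100)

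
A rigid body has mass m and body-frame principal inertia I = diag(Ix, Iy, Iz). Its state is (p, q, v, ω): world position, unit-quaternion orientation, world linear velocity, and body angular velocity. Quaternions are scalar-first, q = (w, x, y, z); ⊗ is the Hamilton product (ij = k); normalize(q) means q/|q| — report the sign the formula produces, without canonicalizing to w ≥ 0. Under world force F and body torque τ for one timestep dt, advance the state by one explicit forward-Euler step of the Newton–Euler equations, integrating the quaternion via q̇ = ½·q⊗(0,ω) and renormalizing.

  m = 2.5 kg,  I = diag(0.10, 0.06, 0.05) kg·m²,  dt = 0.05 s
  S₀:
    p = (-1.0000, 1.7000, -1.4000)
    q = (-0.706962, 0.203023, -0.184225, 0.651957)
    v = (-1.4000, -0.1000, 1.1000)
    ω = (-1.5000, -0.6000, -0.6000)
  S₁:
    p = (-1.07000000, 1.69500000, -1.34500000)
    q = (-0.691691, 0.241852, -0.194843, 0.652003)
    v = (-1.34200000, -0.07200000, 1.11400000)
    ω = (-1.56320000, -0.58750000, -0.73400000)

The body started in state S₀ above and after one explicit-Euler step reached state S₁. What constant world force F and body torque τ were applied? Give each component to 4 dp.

F = (2.9000, 1.4000, 0.7000)
τ = (-0.1300, 0.0600, -0.1700)

velocity change Δv = (0.05800000, 0.02800000, 0.01400000)
F = m·Δv/dt = (2.9000, 1.4000, 0.7000)
Δω = ω₁−ω₀ = (-0.06320000, 0.01250000, -0.13400000)
τ = I·(Δω/dt) + ω₀×(Iω₀) = (-0.1300, 0.0600, -0.1700)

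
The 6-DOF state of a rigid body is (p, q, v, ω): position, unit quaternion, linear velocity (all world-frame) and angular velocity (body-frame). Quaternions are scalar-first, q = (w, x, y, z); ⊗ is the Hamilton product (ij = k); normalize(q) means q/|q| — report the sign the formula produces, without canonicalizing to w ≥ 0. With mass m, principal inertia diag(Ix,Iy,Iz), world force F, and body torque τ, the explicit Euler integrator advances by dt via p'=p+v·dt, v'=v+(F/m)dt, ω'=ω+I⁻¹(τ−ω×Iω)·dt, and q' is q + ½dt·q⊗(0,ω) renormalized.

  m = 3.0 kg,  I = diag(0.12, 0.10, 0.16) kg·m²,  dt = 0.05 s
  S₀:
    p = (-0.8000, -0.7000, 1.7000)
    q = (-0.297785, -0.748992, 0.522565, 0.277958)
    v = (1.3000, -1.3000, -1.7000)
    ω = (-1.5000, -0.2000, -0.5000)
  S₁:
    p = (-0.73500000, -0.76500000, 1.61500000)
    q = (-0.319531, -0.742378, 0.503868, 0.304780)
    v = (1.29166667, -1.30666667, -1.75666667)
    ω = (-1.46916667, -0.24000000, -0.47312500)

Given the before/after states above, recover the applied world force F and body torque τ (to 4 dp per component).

F = (-0.5000, -0.4000, -3.4000)
τ = (0.0800, -0.1100, 0.0800)

rate change Δω = (0.03083333, -0.04000000, 0.02687500)
I·α + gyro = (0.0800, -0.1100, 0.0800)
velocity change Δv = (-0.00833333, -0.00666667, -0.05666667)
m·(v₁−v₀)/dt = (-0.5000, -0.4000, -3.4000)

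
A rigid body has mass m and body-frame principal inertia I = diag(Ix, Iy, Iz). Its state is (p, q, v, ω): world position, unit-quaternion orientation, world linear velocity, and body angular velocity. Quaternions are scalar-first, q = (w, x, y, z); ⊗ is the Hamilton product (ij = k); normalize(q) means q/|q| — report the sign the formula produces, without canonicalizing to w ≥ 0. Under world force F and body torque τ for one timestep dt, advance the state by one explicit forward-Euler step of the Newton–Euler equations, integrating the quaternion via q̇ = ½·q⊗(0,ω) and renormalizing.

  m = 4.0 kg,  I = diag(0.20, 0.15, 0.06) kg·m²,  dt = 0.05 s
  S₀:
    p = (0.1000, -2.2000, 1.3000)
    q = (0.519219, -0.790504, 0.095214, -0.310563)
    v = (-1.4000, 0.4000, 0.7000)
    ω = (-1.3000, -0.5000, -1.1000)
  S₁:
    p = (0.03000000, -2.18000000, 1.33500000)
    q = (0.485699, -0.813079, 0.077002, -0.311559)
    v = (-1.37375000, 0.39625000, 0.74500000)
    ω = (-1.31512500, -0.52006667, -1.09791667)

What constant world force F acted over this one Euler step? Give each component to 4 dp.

F = (2.1000, -0.3000, 3.6000)

Δv = v₁−v₀ = (0.02625000, -0.00375000, 0.04500000)
m·(v₁−v₀)/dt = (2.1000, -0.3000, 3.6000)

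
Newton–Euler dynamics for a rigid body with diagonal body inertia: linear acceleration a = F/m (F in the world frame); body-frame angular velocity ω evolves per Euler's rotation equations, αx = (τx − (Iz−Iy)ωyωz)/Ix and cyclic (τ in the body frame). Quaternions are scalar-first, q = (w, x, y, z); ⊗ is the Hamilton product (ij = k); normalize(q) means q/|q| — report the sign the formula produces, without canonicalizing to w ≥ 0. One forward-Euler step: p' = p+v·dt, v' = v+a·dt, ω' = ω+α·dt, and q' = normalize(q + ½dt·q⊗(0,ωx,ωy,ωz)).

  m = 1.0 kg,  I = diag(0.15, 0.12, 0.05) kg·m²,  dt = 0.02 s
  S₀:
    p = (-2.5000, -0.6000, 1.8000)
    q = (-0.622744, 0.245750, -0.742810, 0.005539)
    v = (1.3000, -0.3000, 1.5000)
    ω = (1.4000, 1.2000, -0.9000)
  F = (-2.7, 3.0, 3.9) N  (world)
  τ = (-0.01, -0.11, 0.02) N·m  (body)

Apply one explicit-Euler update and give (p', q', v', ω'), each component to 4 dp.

p' = (-2.4740, -0.6060, 1.8300)
q' = (-0.6171, 0.2436, -0.7478, 0.0245)
v' = (1.2460, -0.2400, 1.5780)
ω' = (1.3886, 1.2027, -0.8718)

p + v·dt = (-2.4740, -0.6060, 1.8300)
v' = v + a·dt = (1.2460, -0.2400, 1.5780)
precession coupling ω×(Iω) = (0.0756, -0.1260, -0.0504)
(τ − ω×Iω)/I = (-0.5707, 0.1333, 1.4080)
ω + α·dt = (1.3886, 1.2027, -0.8718)
2q̇ = q⊗(0,ω) = (0.5523071, -0.2099594, -0.5183632, 1.8953036)
q' = normalize(q + ½dt·q⊗(0,ω)) = (-0.6171, 0.2436, -0.7478, 0.0245)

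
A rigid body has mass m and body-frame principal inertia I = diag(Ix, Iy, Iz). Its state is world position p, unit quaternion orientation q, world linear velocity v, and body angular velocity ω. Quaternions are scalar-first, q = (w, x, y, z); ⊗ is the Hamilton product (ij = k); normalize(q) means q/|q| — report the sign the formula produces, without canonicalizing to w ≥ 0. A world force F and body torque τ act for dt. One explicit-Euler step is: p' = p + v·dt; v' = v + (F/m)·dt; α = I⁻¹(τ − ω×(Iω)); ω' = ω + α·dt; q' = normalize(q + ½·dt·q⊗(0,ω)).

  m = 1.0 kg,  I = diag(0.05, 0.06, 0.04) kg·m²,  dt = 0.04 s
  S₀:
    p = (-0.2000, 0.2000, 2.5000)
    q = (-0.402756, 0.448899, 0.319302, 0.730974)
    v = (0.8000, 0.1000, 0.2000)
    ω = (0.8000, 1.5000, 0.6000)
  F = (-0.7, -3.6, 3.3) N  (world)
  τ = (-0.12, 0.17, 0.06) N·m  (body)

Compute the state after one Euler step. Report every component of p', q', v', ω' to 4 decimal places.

p' = (-0.1680, 0.2040, 2.5080)
q' = (-0.4280, 0.4241, 0.3133, 0.7340)
v' = (0.7720, -0.0440, 0.3320)
ω' = (0.7184, 1.6101, 0.6480)

precession coupling ω×(Iω) = (-0.0180, 0.0048, 0.0120)
(τ − ω×Iω)/I = (-2.0400, 2.7533, 1.2000)
new body rate ω' = (0.7184, 1.6101, 0.6480)
Hamilton product q⊗(0,ω) = (-1.2766566, -1.2270846, -0.2886942, 0.1762533)
q + ½dt·q⊗(0,ω), renormalized = (-0.4280, 0.4241, 0.3133, 0.7340)
a = F/m = (-0.7000, -3.6000, 3.3000)
new position p' = (-0.1680, 0.2040, 2.5080)
v' = v + a·dt = (0.7720, -0.0440, 0.3320)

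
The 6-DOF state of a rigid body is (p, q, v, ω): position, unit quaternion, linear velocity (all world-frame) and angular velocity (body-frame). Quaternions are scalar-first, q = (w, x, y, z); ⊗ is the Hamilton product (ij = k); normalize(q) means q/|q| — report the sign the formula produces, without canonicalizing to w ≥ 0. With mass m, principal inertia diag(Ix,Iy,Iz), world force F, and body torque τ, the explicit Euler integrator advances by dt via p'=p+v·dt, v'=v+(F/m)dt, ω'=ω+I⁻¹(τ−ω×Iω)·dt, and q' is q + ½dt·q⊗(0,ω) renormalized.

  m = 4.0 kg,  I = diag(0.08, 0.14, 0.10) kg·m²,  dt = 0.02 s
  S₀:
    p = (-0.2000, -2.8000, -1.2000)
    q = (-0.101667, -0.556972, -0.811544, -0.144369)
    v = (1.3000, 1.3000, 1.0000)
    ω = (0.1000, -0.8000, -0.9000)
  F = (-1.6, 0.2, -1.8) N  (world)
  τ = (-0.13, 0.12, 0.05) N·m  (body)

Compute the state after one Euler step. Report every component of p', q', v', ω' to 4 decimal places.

p' = (-0.1740, -2.7740, -1.1800)
q' = (-0.1089, -0.5509, -0.8158, -0.1382)
v' = (1.2920, 1.3010, 0.9910)
ω' = (0.0747, -0.7831, -0.8890)

a = F/m = (-0.4000, 0.0500, -0.4500)
p + v·dt = (-0.1740, -2.7740, -1.1800)
v' = v + a·dt = (1.2920, 1.3010, 0.9910)
angular accel α = (-1.2650, 0.8443, 0.5480)
new body rate ω' = (0.0747, -0.7831, -0.8890)
2q̇ = q⊗(0,ω) = (-0.7234701, 0.6047277, -0.4343781, 0.6182323)
q' = normalize(q + ½dt·q⊗(0,ω)) = (-0.1089, -0.5509, -0.8158, -0.1382)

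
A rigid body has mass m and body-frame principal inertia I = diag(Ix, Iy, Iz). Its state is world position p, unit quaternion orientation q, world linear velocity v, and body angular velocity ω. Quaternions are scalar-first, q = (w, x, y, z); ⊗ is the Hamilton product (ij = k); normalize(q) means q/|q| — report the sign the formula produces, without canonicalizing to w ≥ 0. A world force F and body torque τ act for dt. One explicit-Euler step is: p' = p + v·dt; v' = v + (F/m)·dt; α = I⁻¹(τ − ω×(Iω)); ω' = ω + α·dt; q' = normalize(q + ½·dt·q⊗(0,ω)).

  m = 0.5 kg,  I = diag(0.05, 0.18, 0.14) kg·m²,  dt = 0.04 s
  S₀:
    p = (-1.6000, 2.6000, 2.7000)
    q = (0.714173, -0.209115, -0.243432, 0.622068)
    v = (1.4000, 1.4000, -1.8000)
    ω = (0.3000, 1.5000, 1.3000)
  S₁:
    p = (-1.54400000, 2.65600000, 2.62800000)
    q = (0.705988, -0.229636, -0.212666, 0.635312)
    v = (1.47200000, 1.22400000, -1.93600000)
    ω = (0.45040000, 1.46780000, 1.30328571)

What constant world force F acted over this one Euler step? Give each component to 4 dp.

velocity change Δv = (0.07200000, -0.17600000, -0.13600000)
m·(v₁−v₀)/dt = (0.9000, -2.2000, -1.7000)

F = (0.9000, -2.2000, -1.7000)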